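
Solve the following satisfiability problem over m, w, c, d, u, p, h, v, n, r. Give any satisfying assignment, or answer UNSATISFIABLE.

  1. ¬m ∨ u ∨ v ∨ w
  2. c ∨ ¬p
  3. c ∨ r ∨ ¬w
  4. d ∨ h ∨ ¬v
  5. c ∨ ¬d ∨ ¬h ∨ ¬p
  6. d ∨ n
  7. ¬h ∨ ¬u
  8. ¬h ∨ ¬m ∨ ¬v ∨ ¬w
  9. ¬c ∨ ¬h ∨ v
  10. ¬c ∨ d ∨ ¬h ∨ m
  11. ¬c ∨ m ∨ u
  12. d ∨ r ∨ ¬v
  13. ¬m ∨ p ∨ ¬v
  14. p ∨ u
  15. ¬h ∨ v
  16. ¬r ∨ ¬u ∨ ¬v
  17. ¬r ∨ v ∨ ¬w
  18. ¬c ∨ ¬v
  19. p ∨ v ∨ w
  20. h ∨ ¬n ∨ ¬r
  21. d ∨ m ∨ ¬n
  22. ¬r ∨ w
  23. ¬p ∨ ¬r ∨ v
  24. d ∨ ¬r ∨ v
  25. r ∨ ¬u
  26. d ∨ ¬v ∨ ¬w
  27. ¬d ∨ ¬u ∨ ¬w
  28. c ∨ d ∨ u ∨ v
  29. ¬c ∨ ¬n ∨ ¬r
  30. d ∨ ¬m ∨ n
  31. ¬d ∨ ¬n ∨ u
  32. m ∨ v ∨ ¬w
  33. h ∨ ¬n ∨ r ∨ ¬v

m: True, w: True, c: True, d: True, u: False, p: True, h: False, v: False, n: False, r: False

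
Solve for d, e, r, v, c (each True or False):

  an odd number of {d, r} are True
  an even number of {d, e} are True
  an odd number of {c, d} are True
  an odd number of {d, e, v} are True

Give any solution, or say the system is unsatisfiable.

d: False; e: False; r: True; v: True; c: True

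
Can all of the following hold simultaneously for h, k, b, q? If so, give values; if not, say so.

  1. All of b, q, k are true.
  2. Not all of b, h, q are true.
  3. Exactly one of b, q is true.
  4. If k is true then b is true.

Case b = True:
  (1) forces q = True.
  Constraint (3) is violated (b=T, q=T) — contradiction.
Case b = False:
  Constraint (1) is violated (b=F) — contradiction.
Both cases fail — unsatisfiable.

Unsatisfiable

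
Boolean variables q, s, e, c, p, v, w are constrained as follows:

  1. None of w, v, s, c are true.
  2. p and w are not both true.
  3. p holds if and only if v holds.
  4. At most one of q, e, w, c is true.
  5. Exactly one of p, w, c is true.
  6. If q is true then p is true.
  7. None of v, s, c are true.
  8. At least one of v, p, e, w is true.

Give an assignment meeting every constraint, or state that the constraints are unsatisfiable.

Case s = True:
  Constraint (1) is violated (s=T) — contradiction.
Case s = False:
  (1) forces w = False.
  (1) forces v = False.
  (1) forces c = False.
  (3) with v=F forces p = False.
  Constraint (5) is violated (p=F, w=F, c=F) — contradiction.
Both cases fail — unsatisfiable.

Unsatisfiable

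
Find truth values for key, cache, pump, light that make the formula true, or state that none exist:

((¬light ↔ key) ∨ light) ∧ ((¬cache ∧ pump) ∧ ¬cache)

key: False, cache: False, pump: True, light: True

  (¬light ↔ key) ∨ light = True
    ¬light ↔ key = True
      ¬light = False
  (¬cache ∧ pump) ∧ ¬cache = True
    ¬cache ∧ pump = True
      ¬cache = True
    ¬cache = True
Both conjuncts True, so the formula holds.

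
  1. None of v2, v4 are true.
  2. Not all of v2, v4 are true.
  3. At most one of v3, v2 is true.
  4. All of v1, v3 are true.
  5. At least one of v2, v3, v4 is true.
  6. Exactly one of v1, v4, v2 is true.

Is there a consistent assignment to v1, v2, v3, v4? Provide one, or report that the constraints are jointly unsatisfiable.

v1 = True, v2 = False, v3 = True, v4 = False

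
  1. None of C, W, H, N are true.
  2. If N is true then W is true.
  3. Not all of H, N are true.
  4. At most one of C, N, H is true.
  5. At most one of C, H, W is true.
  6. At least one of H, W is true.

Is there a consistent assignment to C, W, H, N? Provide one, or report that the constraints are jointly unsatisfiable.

Case C = True:
  Constraint (1) is violated (C=T) — contradiction.
Case C = False:
  (1) forces W = False.
  (1) forces H = False.
  Constraint (6) is violated (H=F, W=F) — contradiction.
Both cases fail — unsatisfiable.

No satisfying assignment exists.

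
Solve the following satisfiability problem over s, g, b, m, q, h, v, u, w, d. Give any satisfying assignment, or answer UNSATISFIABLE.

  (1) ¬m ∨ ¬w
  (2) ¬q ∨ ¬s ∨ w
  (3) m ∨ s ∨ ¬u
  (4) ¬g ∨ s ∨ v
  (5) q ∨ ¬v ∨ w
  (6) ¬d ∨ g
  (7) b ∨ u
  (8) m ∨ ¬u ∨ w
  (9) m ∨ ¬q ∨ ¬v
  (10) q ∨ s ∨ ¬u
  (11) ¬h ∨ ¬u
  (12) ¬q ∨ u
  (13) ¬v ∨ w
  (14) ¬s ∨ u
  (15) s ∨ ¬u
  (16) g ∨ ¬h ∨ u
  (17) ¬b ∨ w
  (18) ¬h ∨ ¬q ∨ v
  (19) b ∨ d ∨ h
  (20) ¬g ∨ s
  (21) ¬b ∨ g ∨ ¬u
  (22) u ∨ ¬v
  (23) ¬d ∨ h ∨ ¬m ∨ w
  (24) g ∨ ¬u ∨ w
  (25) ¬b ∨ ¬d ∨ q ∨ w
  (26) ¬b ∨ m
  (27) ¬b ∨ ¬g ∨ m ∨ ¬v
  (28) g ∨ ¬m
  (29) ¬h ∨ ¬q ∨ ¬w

s=T; g=T; b=F; m=F; q=F; h=F; v=T; u=T; w=T; d=T

Set s = True.
  then (¬s ∨ u) forces u = True.
  then (¬h ∨ ¬u) forces h = False.
Try g = False:
  (¬d ∨ g) forces d = False.
  (b ∨ d ∨ h) forces b = True.
  clause (¬b ∨ g ∨ ¬u) is falsified — backtrack.
So g = True.
Set b = False.
  then (b ∨ d ∨ h) forces d = True.
Set m = False.
  then (m ∨ ¬u ∨ w) forces w = True.
Set q = False.
Set v = True.
All clauses satisfied.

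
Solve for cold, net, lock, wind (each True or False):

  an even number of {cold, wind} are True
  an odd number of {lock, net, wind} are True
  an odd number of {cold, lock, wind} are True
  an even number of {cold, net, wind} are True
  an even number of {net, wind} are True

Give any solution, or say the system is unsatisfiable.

cold: False, net: False, lock: True, wind: False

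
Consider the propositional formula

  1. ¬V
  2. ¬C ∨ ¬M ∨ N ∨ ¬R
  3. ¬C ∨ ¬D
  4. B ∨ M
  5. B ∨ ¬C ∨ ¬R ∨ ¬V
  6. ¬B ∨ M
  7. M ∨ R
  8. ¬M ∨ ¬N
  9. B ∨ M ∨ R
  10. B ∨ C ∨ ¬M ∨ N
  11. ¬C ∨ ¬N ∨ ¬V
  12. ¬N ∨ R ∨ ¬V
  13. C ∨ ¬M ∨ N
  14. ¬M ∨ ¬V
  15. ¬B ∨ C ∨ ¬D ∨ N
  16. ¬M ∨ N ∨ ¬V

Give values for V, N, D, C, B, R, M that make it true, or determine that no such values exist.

V = False; N = False; D = False; C = True; B = False; R = False; M = True

Unit clause (¬V) forces V = False.
Try N = True:
  (¬M ∨ ¬N) forces M = False.
  (B ∨ M) forces B = True.
  clause (¬B ∨ M) is falsified — backtrack.
So N = False.
Try D = True:
  (¬C ∨ ¬D) forces C = False.
  (C ∨ ¬M ∨ N) forces M = False.
  (B ∨ M) forces B = True.
  clause (¬B ∨ M) is falsified — backtrack.
So D = False.
Set C = True.
Set B = False.
  then (B ∨ M) forces M = True.
  then (¬C ∨ ¬M ∨ N ∨ ¬R) forces R = False.
All clauses satisfied.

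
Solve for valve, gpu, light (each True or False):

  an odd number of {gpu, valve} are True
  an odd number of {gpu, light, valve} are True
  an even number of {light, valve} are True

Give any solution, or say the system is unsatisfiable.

valve=F, gpu=T, light=F

{gpu, valve}: 1 true → odd ✓
{gpu, light, valve}: 1 true → odd ✓
{light, valve}: 0 true → even ✓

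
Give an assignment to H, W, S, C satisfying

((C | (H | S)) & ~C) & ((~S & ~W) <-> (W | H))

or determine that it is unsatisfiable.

H: True; W: False; S: False; C: False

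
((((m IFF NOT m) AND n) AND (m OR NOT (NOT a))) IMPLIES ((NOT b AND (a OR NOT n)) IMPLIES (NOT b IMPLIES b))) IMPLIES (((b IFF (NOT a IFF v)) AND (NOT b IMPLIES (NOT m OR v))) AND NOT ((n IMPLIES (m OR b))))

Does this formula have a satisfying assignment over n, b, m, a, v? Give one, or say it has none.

n=T; b=F; m=F; a=T; v=T

  ((((m IFF NOT m) AND n) AND (m OR NOT (NOT a))) IMPLIES ((NOT b AND (a OR NOT n)) IMPLIES (NOT b IMPLIES b))) IMPLIES (((b IFF (NOT a IFF v)) AND (NOT b IMPLIES (NOT m OR v))) AND NOT ((n IMPLIES (m OR b)))) = True
    (((m IFF NOT m) AND n) AND (m OR NOT (NOT a))) IMPLIES ((NOT b AND (a OR NOT n)) IMPLIES (NOT b IMPLIES b)) = True
      ((m IFF NOT m) AND n) AND (m OR NOT (NOT a)) = False
        (m IFF NOT m) AND n = False
          m IFF NOT m = False
            NOT m = True
        m OR NOT (NOT a) = True
          NOT (NOT a) = True
            NOT a = False
      (NOT b AND (a OR NOT n)) IMPLIES (NOT b IMPLIES b) = False
        NOT b AND (a OR NOT n) = True
          NOT b = True
          a OR NOT n = True
            NOT n = False
        NOT b IMPLIES b = False
          NOT b = True
    ((b IFF (NOT a IFF v)) AND (NOT b IMPLIES (NOT m OR v))) AND NOT ((n IMPLIES (m OR b))) = True
      (b IFF (NOT a IFF v)) AND (NOT b IMPLIES (NOT m OR v)) = True
        b IFF (NOT a IFF v) = True
          NOT a IFF v = False
            NOT a = False
        NOT b IMPLIES (NOT m OR v) = True
          NOT b = True
          NOT m OR v = True
            NOT m = True
      NOT ((n IMPLIES (m OR b))) = True
        n IMPLIES (m OR b) = False
          m OR b = False
The formula evaluates to True.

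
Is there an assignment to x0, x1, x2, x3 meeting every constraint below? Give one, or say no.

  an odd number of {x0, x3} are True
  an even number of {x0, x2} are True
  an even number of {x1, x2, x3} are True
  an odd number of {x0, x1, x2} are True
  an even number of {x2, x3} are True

Adding constraints 1, 2, 5 mod 2: every variable appears an even number of times on the left, so the left side is 0.
But the right sides sum to 1 (mod 2). 0 ≠ 1 — the system is inconsistent.

No satisfying assignment exists.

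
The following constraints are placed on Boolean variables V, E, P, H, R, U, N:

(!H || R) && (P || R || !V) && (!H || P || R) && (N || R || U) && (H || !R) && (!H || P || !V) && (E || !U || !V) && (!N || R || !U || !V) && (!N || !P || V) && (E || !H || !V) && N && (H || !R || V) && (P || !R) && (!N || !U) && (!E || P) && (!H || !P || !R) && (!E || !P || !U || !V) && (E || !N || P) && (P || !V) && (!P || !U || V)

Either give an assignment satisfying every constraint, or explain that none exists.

V = True, E = False, P = True, H = False, R = False, U = False, N = True

Unit clause (N) forces N = True.
In (!N || !U) only !U is left, so U = False.
Set V = True.
  then (P || !V) forces P = True.
Set E = False.
  then (E || !H || !V) forces H = False.
  then (H || !R) forces R = False.
All clauses satisfied.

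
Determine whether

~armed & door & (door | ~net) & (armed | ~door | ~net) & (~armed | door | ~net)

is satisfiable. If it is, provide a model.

Unit clause (~armed) forces armed = False.
Unit clause (door) forces door = True.
In (armed | ~door | ~net) only ~net is left, so net = False.
Check each clause:
  (~armed): ~armed holds.
  (door): door holds.
  (door | ~net): door holds.
  (armed | ~door | ~net): ~net holds.
  (~armed | door | ~net): ~armed holds.
All clauses satisfied.

armed=F, door=T, net=F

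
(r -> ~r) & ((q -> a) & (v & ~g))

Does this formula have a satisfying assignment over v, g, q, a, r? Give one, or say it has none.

v = True, g = False, q = True, a = True, r = False

  r -> ~r = True
    ~r = True
  (q -> a) & (v & ~g) = True
    q -> a = True
    v & ~g = True
      ~g = True
Both conjuncts True, so the formula holds.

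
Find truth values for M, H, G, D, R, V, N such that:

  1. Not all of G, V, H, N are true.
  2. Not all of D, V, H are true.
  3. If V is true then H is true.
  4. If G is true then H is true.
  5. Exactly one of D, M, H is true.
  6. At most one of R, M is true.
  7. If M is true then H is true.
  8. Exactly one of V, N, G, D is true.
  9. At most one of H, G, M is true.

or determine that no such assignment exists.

M = False; H = False; G = False; D = True; R = True; V = False; N = False

  (1) {G, V, H, N}: 0/4 true — not all ✓
  (2) {D, V, H}: 1/3 true — not all ✓
  (3) V=F ⇒ H: vacuous ✓
  (4) G=F ⇒ H: vacuous ✓
  (5) {D, M, H}: 1 true — exactly one ✓
  (6) {R, M}: 1 true — at most one ✓
  (7) M=F ⇒ H: vacuous ✓
  (8) {V, N, G, D}: 1 true — exactly one ✓
  (9) {H, G, M}: 0 true — at most one ✓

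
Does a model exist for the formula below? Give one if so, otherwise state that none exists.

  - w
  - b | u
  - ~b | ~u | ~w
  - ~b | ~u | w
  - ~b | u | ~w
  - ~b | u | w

Unit clause (w) forces w = True.
Set u = True.
  then (~b | ~u | ~w) forces b = False.
All clauses satisfied.

w = True, u = True, b = False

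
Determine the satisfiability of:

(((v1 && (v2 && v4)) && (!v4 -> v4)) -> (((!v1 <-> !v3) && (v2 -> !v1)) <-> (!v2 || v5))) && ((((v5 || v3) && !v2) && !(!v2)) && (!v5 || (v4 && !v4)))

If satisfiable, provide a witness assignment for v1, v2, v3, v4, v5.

Case v2 = True: the conjunct !v2 is False.
Case v2 = False: the conjunct !(!v2) becomes !(!False) = False.
Both cases fail — unsatisfiable.

UNSATISFIABLE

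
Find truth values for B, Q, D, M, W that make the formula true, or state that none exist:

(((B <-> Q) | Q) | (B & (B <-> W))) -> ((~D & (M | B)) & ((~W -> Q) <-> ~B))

B: False; Q: True; D: False; M: True; W: True

  (((B <-> Q) | Q) | (B & (B <-> W))) -> ((~D & (M | B)) & ((~W -> Q) <-> ~B)) = True
    ((B <-> Q) | Q) | (B & (B <-> W)) = True
      (B <-> Q) | Q = True
        B <-> Q = False
      B & (B <-> W) = False
        B <-> W = False
    (~D & (M | B)) & ((~W -> Q) <-> ~B) = True
      ~D & (M | B) = True
        ~D = True
        M | B = True
      (~W -> Q) <-> ~B = True
        ~W -> Q = True
          ~W = False
        ~B = True
The formula evaluates to True.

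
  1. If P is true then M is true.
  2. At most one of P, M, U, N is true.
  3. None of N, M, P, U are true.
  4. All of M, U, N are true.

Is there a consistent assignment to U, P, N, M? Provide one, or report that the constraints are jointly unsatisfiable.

The formula is unsatisfiable.

Case U = True:
  Constraint (3) is violated (U=T) — contradiction.
Case U = False:
  Constraint (4) is violated (U=F) — contradiction.
Both cases fail — unsatisfiable.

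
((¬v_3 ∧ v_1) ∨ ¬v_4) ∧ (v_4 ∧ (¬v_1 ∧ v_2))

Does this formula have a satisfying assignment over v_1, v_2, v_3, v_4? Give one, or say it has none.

No satisfying assignment exists.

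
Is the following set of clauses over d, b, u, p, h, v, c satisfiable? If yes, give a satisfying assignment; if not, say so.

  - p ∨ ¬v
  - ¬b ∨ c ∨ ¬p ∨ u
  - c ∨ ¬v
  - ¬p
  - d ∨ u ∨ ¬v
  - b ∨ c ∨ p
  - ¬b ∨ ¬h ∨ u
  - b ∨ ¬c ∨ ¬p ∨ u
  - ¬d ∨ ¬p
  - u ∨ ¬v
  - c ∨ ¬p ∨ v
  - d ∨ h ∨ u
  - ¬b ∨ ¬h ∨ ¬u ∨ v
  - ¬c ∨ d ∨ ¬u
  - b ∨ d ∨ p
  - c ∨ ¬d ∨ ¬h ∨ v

Unit clause (¬p) forces p = False.
In (p ∨ ¬v) only ¬v is left, so v = False.
Set d = True.
Set b = False.
  then (b ∨ c ∨ p) forces c = True.
Set u = False.
Set h = True.
All clauses satisfied.

d=T, b=F, u=F, p=F, h=T, v=F, c=T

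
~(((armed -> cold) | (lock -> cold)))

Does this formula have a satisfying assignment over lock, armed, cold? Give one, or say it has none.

lock = True, armed = True, cold = False

  ~(((armed -> cold) | (lock -> cold))) = True
    (armed -> cold) | (lock -> cold) = False
      armed -> cold = False
      lock -> cold = False
The formula evaluates to True.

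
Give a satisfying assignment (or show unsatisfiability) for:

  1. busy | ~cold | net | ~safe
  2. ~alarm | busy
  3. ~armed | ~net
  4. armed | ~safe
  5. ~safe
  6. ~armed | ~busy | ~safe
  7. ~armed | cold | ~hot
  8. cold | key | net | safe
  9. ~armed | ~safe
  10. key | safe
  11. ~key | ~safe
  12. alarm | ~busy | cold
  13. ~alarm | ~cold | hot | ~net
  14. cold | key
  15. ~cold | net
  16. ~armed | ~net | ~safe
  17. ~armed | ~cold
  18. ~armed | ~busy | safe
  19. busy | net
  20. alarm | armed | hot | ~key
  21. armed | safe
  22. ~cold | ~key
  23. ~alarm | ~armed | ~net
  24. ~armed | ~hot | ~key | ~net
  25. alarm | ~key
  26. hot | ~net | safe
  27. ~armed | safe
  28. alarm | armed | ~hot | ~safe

Case safe = True:
  Clause (~safe) is falsified — contradiction.
Case safe = False:
  (key | safe) forces key = True.
  (armed | safe) forces armed = True.
  Clause (~armed | safe) is falsified — contradiction.
Both cases fail, so the formula is unsatisfiable.

UNSATISFIABLE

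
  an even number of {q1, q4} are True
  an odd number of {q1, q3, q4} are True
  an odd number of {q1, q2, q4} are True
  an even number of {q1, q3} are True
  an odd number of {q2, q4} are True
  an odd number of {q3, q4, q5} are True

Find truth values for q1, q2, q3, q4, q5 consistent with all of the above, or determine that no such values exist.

Unsatisfiable — no assignment works.

Adding constraints 1, 2, 3, 4, 5 mod 2: every variable appears an even number of times on the left, so the left side is 0.
But the right sides sum to 1 (mod 2). 0 ≠ 1 — the system is inconsistent.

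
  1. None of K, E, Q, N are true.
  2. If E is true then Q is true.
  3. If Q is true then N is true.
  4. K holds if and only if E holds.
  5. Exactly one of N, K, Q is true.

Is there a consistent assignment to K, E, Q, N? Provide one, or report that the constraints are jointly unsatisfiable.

The formula is unsatisfiable.

Case K = True:
  Constraint (1) is violated (K=T) — contradiction.
Case K = False:
  (1) forces E = False.
  (1) forces Q = False.
  (1) forces N = False.
  Constraint (5) is violated (N=F, K=F, Q=F) — contradiction.
Both cases fail — unsatisfiable.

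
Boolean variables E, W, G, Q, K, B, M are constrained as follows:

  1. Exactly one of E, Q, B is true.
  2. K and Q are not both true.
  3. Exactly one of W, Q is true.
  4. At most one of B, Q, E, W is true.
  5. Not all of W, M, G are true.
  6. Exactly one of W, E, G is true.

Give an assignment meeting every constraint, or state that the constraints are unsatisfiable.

E = False; W = False; G = True; Q = True; K = False; B = False; M = False

  (1) {E, Q, B}: 1 true — exactly one ✓
  (2) K=F, Q=T — not both ✓
  (3) {W, Q}: 1 true — exactly one ✓
  (4) {B, Q, E, W}: 1 true — at most one ✓
  (5) {W, M, G}: 1/3 true — not all ✓
  (6) {W, E, G}: 1 true — exactly one ✓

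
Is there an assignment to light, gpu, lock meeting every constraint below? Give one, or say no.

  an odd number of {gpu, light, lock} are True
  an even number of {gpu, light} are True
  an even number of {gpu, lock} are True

light=T, gpu=T, lock=T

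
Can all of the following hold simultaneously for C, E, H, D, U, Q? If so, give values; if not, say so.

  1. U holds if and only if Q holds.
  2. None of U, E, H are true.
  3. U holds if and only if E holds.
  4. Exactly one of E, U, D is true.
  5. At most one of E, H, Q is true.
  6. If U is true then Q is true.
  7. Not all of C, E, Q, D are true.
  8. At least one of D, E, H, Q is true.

C = True, E = False, H = False, D = True, U = False, Q = False

  (1) U=F, Q=F — same ✓
  (2) {U, E, H}: 0 true — none ✓
  (3) U=F, E=F — same ✓
  (4) {E, U, D}: 1 true — exactly one ✓
  (5) {E, H, Q}: 0 true — at most one ✓
  (6) U=F ⇒ Q: vacuous ✓
  (7) {C, E, Q, D}: 2/4 true — not all ✓
  (8) {D, E, H, Q}: 1 true — at least one ✓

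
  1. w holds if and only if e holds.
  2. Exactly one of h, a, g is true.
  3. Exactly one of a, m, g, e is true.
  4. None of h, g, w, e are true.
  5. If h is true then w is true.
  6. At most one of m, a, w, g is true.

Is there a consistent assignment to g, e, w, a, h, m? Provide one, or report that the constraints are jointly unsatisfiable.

g = False, e = False, w = False, a = True, h = False, m = False

  (1) w=F, e=F — same ✓
  (2) {h, a, g}: 1 true — exactly one ✓
  (3) {a, m, g, e}: 1 true — exactly one ✓
  (4) {h, g, w, e}: 0 true — none ✓
  (5) h=F ⇒ w: vacuous ✓
  (6) {m, a, w, g}: 1 true — at most one ✓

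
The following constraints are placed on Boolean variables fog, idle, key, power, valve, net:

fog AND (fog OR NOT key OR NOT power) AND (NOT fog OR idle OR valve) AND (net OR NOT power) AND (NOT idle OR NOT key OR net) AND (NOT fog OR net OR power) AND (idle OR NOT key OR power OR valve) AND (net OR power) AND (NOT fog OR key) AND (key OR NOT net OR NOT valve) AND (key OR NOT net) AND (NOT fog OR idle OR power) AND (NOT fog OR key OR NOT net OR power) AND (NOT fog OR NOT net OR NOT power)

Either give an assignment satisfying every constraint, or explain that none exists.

Unit clause (fog) forces fog = True.
In (NOT fog OR key) only key is left, so key = True.
Set idle = True.
  then (NOT idle OR NOT key OR net) forces net = True.
  then (NOT fog OR NOT net OR NOT power) forces power = False.
Set valve = True.
All clauses satisfied.

fog=T, idle=T, key=T, power=F, valve=T, net=T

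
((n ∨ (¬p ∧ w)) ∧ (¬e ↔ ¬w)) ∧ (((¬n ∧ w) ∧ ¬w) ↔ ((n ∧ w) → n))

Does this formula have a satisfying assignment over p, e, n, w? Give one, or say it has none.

The conjunct ((¬n ∧ w) ∧ ¬w) ↔ ((n ∧ w) → n) is unsatisfiable on its own:
  n=F, w=F: evaluates to False.
  n=F, w=T: evaluates to False.
  n=T, w=F: evaluates to False.
  n=T, w=T: evaluates to False.
So the whole conjunction is unsatisfiable.

The formula is unsatisfiable.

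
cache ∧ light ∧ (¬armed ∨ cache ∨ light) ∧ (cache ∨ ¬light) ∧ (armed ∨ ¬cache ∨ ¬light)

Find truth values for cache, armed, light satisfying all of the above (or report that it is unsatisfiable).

cache=T, armed=T, light=T

Unit clause (cache) forces cache = True.
Unit clause (light) forces light = True.
In (armed ∨ ¬cache ∨ ¬light) only armed is left, so armed = True.
All clauses satisfied.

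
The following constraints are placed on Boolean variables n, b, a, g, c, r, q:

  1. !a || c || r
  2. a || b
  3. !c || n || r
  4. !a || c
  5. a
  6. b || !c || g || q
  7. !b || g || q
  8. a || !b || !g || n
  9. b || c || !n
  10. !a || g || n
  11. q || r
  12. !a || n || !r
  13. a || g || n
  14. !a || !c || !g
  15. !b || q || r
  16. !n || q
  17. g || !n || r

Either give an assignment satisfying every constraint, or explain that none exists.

Unit clause (a) forces a = True.
In (!a || c) only c is left, so c = True.
In (!a || !c || !g) only !g is left, so g = False.
In (!a || g || n) only n is left, so n = True.
In (!n || q) only q is left, so q = True.
In (g || !n || r) only r is left, so r = True.
Set b = True.
All clauses satisfied.

n=T; b=T; a=T; g=F; c=T; r=T; q=T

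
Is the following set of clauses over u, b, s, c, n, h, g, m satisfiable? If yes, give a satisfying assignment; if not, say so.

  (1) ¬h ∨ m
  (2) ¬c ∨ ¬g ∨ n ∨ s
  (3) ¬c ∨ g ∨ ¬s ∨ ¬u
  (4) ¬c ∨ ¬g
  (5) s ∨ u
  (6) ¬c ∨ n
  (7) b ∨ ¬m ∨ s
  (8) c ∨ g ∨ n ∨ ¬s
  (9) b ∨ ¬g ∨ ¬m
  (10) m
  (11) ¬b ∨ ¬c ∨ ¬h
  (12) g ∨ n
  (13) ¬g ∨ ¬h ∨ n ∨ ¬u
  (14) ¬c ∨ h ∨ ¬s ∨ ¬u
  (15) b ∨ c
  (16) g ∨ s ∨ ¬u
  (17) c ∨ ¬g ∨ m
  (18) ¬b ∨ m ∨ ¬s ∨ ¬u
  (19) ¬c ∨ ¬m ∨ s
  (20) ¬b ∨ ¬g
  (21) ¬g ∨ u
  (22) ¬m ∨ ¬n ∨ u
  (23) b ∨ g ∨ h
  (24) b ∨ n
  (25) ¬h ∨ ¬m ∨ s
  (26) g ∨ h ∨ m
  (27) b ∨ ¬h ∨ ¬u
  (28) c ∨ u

u=T, b=T, s=T, c=F, n=T, h=T, g=F, m=T

Unit clause (m) forces m = True.
Set u = True.
Set b = True.
  then (¬b ∨ ¬g) forces g = False.
  then (g ∨ n) forces n = True.
  then (g ∨ s ∨ ¬u) forces s = True.
  then (¬c ∨ g ∨ ¬s ∨ ¬u) forces c = False.
Set h = True.
All clauses satisfied.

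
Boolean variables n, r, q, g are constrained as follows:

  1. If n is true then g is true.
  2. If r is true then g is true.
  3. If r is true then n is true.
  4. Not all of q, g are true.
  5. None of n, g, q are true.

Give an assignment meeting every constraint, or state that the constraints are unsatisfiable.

n: False, r: False, q: False, g: False

  (1) n=F ⇒ g: vacuous ✓
  (2) r=F ⇒ g: vacuous ✓
  (3) r=F ⇒ n: vacuous ✓
  (4) {q, g}: 0/2 true — not all ✓
  (5) {n, g, q}: 0 true — none ✓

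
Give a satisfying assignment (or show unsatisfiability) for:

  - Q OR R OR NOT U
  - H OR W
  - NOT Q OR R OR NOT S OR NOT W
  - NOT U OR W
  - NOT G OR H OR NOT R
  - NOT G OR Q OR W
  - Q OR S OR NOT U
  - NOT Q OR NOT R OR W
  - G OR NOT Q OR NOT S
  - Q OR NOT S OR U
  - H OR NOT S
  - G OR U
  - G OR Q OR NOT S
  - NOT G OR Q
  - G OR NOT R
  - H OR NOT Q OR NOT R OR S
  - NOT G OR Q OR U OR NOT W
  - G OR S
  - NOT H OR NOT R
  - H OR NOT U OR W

G: True; U: True; Q: True; H: True; R: False; W: True; S: False

Set G = True.
  then (NOT G OR Q) forces Q = True.
Set U = True.
  then (NOT U OR W) forces W = True.
Set H = True.
  then (NOT H OR NOT R) forces R = False.
  then (NOT Q OR R OR NOT S OR NOT W) forces S = False.
All clauses satisfied.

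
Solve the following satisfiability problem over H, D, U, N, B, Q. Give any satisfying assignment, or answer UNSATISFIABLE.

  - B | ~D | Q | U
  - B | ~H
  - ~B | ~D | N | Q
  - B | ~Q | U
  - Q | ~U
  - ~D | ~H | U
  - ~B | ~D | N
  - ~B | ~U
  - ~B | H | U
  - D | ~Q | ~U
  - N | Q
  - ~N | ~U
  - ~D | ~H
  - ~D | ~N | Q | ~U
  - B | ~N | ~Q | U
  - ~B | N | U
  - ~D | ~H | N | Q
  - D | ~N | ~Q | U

H: False; D: False; U: False; N: True; B: False; Q: False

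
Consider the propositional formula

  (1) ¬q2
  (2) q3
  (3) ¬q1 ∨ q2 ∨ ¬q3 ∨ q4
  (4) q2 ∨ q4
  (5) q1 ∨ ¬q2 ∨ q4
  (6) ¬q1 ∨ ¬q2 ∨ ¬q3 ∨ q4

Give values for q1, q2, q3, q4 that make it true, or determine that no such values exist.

Unit clause (¬q2) forces q2 = False.
Unit clause (q3) forces q3 = True.
In (q2 ∨ q4) only q4 is left, so q4 = True.
Set q1 = True.
Check each clause:
  (¬q2): ¬q2 holds.
  (q3): q3 holds.
  (¬q1 ∨ q2 ∨ ¬q3 ∨ q4): q4 holds.
  (q2 ∨ q4): q4 holds.
  (q1 ∨ ¬q2 ∨ q4): q1 holds.
  (¬q1 ∨ ¬q2 ∨ ¬q3 ∨ q4): ¬q2 holds.
All clauses satisfied.

q1=T; q2=F; q3=T; q4=T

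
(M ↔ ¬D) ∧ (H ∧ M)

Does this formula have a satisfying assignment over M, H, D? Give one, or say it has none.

M = True; H = True; D = False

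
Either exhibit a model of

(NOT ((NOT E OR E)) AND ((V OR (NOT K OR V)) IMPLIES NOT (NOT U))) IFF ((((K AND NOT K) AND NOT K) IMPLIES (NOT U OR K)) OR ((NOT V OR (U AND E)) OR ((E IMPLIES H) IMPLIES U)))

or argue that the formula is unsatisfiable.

Case U = True: the formula simplifies to NOT ((NOT E OR E)).
  E = True: this becomes NOT ((False OR True)) = False.
  E = False: this becomes NOT ((True OR False)) = False.
Case U = False: the formula simplifies to NOT ((NOT E OR E)) AND NOT ((V OR (NOT K OR V))).
  E = True: the conjunct NOT ((NOT E OR E)) becomes NOT ((False OR True)) = False.
  E = False: the conjunct NOT ((NOT E OR E)) becomes NOT ((True OR False)) = False.
Both cases fail — unsatisfiable.

UNSATISFIABLE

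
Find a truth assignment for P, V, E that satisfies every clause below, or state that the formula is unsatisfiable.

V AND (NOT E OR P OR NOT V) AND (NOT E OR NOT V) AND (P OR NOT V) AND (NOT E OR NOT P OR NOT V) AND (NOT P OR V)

Unit clause (V) forces V = True.
In (NOT E OR NOT V) only NOT E is left, so E = False.
In (P OR NOT V) only P is left, so P = True.
Check each clause:
  (V): V holds.
  (NOT E OR P OR NOT V): NOT E holds.
  (NOT E OR NOT V): NOT E holds.
  (P OR NOT V): P holds.
  (NOT E OR NOT P OR NOT V): NOT E holds.
  (NOT P OR V): V holds.
All clauses satisfied.

P = True, V = True, E = False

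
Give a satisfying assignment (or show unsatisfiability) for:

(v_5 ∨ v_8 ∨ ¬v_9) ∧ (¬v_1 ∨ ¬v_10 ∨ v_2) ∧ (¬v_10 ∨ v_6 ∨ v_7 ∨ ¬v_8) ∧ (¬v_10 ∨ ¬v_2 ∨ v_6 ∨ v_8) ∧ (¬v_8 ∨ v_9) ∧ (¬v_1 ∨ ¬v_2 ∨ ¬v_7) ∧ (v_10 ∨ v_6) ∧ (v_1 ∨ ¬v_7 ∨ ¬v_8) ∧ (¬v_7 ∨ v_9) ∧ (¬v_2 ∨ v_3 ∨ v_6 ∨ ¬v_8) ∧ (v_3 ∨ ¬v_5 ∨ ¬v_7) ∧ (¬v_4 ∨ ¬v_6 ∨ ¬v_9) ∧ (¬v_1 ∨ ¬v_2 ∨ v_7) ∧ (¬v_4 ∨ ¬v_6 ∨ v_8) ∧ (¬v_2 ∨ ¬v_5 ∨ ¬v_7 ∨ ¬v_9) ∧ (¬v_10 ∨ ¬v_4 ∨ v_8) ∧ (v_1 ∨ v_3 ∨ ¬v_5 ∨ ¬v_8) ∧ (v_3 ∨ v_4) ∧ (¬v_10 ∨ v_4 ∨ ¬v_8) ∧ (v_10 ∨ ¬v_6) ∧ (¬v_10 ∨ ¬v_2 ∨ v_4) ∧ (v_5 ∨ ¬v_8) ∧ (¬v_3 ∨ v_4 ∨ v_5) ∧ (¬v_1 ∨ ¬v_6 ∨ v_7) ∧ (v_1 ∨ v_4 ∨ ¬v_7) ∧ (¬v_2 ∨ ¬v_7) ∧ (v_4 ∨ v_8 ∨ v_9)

v_1=F; v_2=F; v_3=T; v_4=F; v_5=T; v_6=F; v_7=F; v_8=F; v_9=T; v_10=T

Set v_1 = False.
Set v_2 = False.
Set v_3 = True.
Set v_4 = False.
  then (¬v_3 ∨ v_4 ∨ v_5) forces v_5 = True.
  then (v_1 ∨ v_4 ∨ ¬v_7) forces v_7 = False.
Set v_6 = False.
  then (v_10 ∨ v_6) forces v_10 = True.
  then (¬v_10 ∨ v_4 ∨ ¬v_8) forces v_8 = False.
  then (v_4 ∨ v_8 ∨ v_9) forces v_9 = True.
All clauses satisfied.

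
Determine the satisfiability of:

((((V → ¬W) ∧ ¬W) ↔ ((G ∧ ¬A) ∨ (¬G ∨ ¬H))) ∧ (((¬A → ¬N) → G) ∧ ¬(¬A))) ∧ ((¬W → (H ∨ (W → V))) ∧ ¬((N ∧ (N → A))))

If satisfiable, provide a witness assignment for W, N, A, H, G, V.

W = True, N = False, A = True, H = True, G = True, V = True

  (((V → ¬W) ∧ ¬W) ↔ ((G ∧ ¬A) ∨ (¬G ∨ ¬H))) ∧ (((¬A → ¬N) → G) ∧ ¬(¬A)) = True
    ((V → ¬W) ∧ ¬W) ↔ ((G ∧ ¬A) ∨ (¬G ∨ ¬H)) = True
      (V → ¬W) ∧ ¬W = False
        V → ¬W = False
          ¬W = False
        ¬W = False
      (G ∧ ¬A) ∨ (¬G ∨ ¬H) = False
        G ∧ ¬A = False
          ¬A = False
        ¬G ∨ ¬H = False
          ¬G = False
          ¬H = False
    ((¬A → ¬N) → G) ∧ ¬(¬A) = True
      (¬A → ¬N) → G = True
        ¬A → ¬N = True
          ¬A = False
          ¬N = True
      ¬(¬A) = True
        ¬A = False
  (¬W → (H ∨ (W → V))) ∧ ¬((N ∧ (N → A))) = True
    ¬W → (H ∨ (W → V)) = True
      ¬W = False
      H ∨ (W → V) = True
        W → V = True
    ¬((N ∧ (N → A))) = True
      N ∧ (N → A) = False
        N → A = True
Both conjuncts True, so the formula holds.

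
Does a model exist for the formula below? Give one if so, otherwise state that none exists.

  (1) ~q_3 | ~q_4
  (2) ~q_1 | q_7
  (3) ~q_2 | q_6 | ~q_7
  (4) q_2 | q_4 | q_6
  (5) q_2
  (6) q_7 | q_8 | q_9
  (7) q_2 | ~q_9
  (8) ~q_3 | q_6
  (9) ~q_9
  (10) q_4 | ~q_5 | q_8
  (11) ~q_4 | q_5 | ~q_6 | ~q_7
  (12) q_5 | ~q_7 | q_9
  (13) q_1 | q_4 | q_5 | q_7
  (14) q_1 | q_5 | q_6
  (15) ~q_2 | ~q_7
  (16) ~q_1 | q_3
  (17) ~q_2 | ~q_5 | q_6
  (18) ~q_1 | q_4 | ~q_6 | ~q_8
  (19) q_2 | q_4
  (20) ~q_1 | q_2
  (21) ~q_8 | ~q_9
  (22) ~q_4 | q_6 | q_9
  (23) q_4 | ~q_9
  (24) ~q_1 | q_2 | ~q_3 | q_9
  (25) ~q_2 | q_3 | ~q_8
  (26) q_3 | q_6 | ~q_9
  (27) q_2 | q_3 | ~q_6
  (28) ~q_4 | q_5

q_1: False, q_2: True, q_3: True, q_4: False, q_5: True, q_6: True, q_7: False, q_8: True, q_9: False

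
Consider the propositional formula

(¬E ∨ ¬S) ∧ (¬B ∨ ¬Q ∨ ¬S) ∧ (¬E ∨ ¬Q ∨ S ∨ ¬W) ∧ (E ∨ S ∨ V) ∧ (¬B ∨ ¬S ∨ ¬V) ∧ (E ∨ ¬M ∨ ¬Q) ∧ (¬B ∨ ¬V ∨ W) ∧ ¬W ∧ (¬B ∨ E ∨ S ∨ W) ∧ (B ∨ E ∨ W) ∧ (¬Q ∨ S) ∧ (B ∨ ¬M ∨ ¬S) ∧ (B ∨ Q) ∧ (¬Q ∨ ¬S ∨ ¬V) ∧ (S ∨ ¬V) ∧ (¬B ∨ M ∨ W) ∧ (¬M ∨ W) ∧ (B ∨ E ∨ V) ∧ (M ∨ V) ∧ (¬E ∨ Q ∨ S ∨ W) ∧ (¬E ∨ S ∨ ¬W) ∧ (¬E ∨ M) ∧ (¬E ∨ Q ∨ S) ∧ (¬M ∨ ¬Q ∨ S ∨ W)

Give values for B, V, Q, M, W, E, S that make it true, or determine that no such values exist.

UNSATISFIABLE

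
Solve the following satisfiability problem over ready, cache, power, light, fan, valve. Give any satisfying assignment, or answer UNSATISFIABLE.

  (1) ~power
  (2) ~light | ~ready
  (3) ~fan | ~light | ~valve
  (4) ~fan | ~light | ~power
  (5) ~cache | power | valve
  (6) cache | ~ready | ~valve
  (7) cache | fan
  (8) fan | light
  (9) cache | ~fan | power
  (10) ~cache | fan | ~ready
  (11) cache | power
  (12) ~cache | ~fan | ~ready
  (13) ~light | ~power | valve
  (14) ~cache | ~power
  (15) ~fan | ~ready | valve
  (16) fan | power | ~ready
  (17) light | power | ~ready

ready: False, cache: True, power: False, light: False, fan: True, valve: True

Unit clause (~power) forces power = False.
In (cache | power) only cache is left, so cache = True.
In (~cache | power | valve) only valve is left, so valve = True.
Try ready = True:
  (~light | ~ready) forces light = False.
  clause (light | power | ~ready) is falsified — backtrack.
So ready = False.
Set light = False.
  then (fan | light) forces fan = True.
All clauses satisfied.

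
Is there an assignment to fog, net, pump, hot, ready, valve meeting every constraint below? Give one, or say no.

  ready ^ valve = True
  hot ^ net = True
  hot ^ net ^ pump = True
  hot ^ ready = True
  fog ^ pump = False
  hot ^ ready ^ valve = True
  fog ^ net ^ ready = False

fog: False, net: True, pump: False, hot: False, ready: True, valve: False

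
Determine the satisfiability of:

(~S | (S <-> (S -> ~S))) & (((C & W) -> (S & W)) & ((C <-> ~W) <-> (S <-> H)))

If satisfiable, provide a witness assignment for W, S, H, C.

W=T; S=F; H=F; C=F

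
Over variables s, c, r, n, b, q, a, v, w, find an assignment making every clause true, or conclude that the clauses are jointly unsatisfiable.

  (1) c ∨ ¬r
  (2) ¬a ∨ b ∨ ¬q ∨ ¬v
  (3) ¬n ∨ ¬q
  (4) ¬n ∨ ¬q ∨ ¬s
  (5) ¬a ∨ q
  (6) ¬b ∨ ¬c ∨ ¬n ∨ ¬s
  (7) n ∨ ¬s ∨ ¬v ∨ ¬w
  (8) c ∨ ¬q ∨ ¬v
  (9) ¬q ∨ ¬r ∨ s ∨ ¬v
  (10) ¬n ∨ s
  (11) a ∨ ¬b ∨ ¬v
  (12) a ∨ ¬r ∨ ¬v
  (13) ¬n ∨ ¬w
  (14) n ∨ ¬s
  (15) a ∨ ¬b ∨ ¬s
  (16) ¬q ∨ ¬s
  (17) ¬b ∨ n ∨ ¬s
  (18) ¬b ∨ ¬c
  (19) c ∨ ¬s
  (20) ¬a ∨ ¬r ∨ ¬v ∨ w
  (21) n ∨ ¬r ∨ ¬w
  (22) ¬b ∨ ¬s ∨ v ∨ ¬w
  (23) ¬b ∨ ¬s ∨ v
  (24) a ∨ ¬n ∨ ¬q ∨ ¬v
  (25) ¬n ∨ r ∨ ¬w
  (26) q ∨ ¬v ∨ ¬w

Set s = False.
  then (¬n ∨ s) forces n = False.
Set c = True.
  then (¬b ∨ ¬c) forces b = False.
Set r = True.
  then (n ∨ ¬r ∨ ¬w) forces w = False.
Set q = True.
  then (¬q ∨ ¬r ∨ s ∨ ¬v) forces v = False.
Set a = True.
All clauses satisfied.

s = False; c = True; r = True; n = False; b = False; q = True; a = True; v = False; w = False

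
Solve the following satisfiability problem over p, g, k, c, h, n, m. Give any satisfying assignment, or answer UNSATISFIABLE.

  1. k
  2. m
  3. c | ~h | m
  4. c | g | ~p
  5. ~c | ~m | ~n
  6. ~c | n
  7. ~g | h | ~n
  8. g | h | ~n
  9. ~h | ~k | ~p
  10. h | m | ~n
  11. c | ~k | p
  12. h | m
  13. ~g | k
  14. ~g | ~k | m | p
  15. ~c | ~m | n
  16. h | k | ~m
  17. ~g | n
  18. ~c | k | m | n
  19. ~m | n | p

Case c = True:
  (k) forces k = True.
  (m) forces m = True.
  (~c | ~m | ~n) forces n = False.
  Clause (~c | n) is falsified — contradiction.
Case c = False:
  (k) forces k = True.
  (m) forces m = True.
  (c | ~k | p) forces p = True.
  (c | g | ~p) forces g = True.
  (~h | ~k | ~p) forces h = False.
  (~g | h | ~n) forces n = False.
  Clause (~g | n) is falsified — contradiction.
Both cases fail, so the formula is unsatisfiable.

UNSATISFIABLE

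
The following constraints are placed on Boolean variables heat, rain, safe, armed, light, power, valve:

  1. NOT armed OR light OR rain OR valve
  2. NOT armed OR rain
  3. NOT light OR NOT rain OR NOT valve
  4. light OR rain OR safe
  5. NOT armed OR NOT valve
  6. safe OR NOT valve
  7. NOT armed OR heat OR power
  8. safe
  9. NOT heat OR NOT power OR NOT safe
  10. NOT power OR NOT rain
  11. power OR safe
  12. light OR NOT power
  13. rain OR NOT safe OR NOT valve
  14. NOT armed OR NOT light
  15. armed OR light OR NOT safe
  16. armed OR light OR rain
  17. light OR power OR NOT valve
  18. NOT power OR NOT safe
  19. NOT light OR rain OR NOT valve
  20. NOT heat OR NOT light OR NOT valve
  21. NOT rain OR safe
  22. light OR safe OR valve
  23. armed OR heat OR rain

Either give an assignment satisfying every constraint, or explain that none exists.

heat: True; rain: True; safe: True; armed: True; light: False; power: False; valve: False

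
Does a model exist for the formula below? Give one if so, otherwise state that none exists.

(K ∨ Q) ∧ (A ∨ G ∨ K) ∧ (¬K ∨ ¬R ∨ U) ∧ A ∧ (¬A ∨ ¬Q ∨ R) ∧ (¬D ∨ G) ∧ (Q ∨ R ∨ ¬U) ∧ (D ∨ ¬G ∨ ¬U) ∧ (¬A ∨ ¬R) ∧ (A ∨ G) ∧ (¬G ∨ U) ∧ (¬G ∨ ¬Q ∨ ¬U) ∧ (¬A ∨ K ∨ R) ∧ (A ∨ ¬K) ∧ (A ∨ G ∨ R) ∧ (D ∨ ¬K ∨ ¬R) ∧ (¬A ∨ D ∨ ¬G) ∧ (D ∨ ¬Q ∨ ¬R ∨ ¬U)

Unit clause (A) forces A = True.
In (¬A ∨ ¬R) only ¬R is left, so R = False.
In (¬A ∨ K ∨ R) only K is left, so K = True.
In (¬A ∨ ¬Q ∨ R) only ¬Q is left, so Q = False.
In (Q ∨ R ∨ ¬U) only ¬U is left, so U = False.
In (¬G ∨ U) only ¬G is left, so G = False.
In (¬D ∨ G) only ¬D is left, so D = False.
All clauses satisfied.

Q=F, D=F, R=F, A=T, U=F, G=F, K=T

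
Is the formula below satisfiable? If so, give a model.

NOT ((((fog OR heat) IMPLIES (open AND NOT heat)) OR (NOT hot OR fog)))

fog = False, heat = True, hot = True, open = True

  NOT ((((fog OR heat) IMPLIES (open AND NOT heat)) OR (NOT hot OR fog))) = True
    ((fog OR heat) IMPLIES (open AND NOT heat)) OR (NOT hot OR fog) = False
      (fog OR heat) IMPLIES (open AND NOT heat) = False
        fog OR heat = True
        open AND NOT heat = False
          NOT heat = False
      NOT hot OR fog = False
        NOT hot = False
The formula evaluates to True.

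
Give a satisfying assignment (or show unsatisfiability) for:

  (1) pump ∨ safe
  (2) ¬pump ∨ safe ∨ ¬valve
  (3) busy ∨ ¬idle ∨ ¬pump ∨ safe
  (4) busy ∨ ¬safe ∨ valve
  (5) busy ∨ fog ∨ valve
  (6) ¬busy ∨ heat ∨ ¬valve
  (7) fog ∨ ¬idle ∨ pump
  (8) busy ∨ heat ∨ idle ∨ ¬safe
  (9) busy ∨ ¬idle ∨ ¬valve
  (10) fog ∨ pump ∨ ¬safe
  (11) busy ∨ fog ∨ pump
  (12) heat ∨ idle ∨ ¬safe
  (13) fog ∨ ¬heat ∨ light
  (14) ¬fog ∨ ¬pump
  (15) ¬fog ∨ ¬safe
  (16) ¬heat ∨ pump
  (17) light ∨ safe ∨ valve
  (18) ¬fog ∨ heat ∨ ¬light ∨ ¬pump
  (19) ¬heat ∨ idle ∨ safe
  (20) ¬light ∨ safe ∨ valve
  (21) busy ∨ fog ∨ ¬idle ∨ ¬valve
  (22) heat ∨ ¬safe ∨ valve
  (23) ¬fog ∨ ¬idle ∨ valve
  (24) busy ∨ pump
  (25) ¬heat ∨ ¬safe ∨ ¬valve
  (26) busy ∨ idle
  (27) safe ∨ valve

Try fog = True:
  (¬fog ∨ ¬pump) forces pump = False.
  (pump ∨ safe) forces safe = True.
  clause (¬fog ∨ ¬safe) is falsified — backtrack.
So fog = False.
Try safe = False:
  (pump ∨ safe) forces pump = True.
  (¬pump ∨ safe ∨ ¬valve) forces valve = False.
  clause (safe ∨ valve) is falsified — backtrack.
So safe = True.
  then (fog ∨ pump ∨ ¬safe) forces pump = True.
Set idle = False.
  then (heat ∨ idle ∨ ¬safe) forces heat = True.
  then (fog ∨ ¬heat ∨ light) forces light = True.
  then (¬heat ∨ ¬safe ∨ ¬valve) forces valve = False.
  then (busy ∨ idle) forces busy = True.
All clauses satisfied.

fog: False, safe: True, pump: True, idle: False, valve: False, light: True, busy: True, heat: True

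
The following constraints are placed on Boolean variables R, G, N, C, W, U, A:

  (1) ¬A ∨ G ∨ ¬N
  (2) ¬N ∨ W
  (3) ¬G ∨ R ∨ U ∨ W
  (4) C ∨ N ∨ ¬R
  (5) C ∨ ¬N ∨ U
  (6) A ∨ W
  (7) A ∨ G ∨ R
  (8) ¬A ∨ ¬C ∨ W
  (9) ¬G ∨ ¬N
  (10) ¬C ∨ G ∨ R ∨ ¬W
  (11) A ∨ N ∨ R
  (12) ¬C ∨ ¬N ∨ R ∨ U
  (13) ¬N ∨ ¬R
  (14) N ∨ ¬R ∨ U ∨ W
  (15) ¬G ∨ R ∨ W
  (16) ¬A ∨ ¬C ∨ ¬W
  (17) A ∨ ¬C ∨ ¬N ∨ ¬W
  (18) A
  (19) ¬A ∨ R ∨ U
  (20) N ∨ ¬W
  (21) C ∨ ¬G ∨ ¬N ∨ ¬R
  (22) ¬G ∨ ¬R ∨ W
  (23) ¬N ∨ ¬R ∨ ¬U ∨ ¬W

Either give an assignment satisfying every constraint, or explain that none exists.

R: False; G: False; N: False; C: False; W: False; U: True; A: True

Unit clause (A) forces A = True.
Try R = True:
  (¬N ∨ ¬R) forces N = False.
  (C ∨ N ∨ ¬R) forces C = True.
  (¬A ∨ ¬C ∨ W) forces W = True.
  clause (¬A ∨ ¬C ∨ ¬W) is falsified — backtrack.
So R = False.
  then (¬A ∨ R ∨ U) forces U = True.
Set G = False.
  then (¬A ∨ G ∨ ¬N) forces N = False.
  then (N ∨ ¬W) forces W = False.
  then (¬A ∨ ¬C ∨ W) forces C = False.
All clauses satisfied.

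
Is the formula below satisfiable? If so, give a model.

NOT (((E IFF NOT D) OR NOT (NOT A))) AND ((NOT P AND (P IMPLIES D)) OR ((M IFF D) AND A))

P = False, M = False, E = False, A = False, D = False

  NOT (((E IFF NOT D) OR NOT (NOT A))) = True
    (E IFF NOT D) OR NOT (NOT A) = False
      E IFF NOT D = False
        NOT D = True
      NOT (NOT A) = False
        NOT A = True
  (NOT P AND (P IMPLIES D)) OR ((M IFF D) AND A) = True
    NOT P AND (P IMPLIES D) = True
      NOT P = True
      P IMPLIES D = True
    (M IFF D) AND A = False
      M IFF D = True
Both conjuncts True, so the formula holds.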